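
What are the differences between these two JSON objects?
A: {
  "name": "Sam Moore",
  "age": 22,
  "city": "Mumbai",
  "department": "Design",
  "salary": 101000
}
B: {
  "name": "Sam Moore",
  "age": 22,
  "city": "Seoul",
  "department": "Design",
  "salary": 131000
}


Comparing each field (in key order):
  name: same
  age: same
  city: DIFFERENT
  department: same
  salary: DIFFERENT
Differences:
  city: Mumbai -> Seoul
  salary: 101000 -> 131000

2 field(s) changed

2 changes: city, salary


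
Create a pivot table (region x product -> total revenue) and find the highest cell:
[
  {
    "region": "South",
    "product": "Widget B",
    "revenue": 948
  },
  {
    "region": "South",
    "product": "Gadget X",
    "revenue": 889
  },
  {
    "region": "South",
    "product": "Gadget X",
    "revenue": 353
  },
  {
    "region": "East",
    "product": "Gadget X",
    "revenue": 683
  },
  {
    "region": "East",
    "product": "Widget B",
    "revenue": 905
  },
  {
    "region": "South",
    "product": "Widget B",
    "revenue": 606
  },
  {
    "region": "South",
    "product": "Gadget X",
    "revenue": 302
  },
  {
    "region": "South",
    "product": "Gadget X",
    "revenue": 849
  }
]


Pivot: region (rows) x product (columns) -> total revenue

     Gadget X      Widget B    
East           683           905  
South         2393          1554  

Highest: South / Gadget X = $2393

South / Gadget X = $2393


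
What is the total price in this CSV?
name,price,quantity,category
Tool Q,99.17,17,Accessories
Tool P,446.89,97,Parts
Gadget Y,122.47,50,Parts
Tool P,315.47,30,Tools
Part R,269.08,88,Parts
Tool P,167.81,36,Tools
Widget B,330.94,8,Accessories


Computing total price:
Values: [99.17, 446.89, 122.47, 315.47, 269.08, 167.81, 330.94]
Sum = 1751.83

1751.83


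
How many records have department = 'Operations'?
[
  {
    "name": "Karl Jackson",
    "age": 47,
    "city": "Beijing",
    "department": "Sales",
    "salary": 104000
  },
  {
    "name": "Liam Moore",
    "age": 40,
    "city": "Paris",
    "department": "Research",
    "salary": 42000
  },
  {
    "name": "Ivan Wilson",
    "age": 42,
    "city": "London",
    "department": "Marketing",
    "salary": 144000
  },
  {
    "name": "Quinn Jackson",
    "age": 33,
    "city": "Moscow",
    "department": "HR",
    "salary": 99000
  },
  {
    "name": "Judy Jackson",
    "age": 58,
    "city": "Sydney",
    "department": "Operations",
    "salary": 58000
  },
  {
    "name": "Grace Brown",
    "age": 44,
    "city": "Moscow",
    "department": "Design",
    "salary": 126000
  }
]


Data: 6 records
Condition: department = 'Operations'

Checking each record:
  Karl Jackson: Sales
  Liam Moore: Research
  Ivan Wilson: Marketing
  Quinn Jackson: HR
  Judy Jackson: Operations MATCH
  Grace Brown: Design

Count: 1

1


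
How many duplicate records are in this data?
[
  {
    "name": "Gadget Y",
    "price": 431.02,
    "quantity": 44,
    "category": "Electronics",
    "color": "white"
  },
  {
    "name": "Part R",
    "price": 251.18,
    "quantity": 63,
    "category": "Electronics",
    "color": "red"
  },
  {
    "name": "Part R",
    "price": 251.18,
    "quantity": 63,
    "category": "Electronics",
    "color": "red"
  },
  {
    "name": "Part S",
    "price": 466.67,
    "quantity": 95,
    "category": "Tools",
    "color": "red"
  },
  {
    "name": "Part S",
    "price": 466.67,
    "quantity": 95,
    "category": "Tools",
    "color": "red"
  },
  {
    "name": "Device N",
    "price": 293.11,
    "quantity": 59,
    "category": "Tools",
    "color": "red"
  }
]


Checking 6 records for duplicates:

  Row 1: Gadget Y ($431.02, qty 44)
  Row 2: Part R ($251.18, qty 63)
  Row 3: Part R ($251.18, qty 63) <-- DUPLICATE
  Row 4: Part S ($466.67, qty 95)
  Row 5: Part S ($466.67, qty 95) <-- DUPLICATE
  Row 6: Device N ($293.11, qty 59)

Duplicates found: 2
Unique records: 4

2 duplicates, 4 unique


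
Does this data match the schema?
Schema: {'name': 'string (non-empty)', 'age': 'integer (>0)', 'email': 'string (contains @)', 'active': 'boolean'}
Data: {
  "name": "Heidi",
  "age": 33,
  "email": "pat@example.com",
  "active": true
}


Validating each field against schema:
  name: OK (non-empty string)
  age: OK (positive integer)
  email: OK (string with @)
  active: OK (boolean)

Result: VALID

VALID


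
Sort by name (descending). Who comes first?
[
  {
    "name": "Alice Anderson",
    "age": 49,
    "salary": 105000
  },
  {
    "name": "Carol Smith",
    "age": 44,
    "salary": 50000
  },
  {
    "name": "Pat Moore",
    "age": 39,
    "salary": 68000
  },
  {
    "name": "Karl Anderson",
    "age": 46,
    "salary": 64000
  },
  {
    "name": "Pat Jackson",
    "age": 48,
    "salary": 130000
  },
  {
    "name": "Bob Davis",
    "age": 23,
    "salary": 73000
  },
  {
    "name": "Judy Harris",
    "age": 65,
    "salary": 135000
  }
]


Sort by: name (descending)

Sorted order:
  1. Pat Moore (name = Pat Moore)
  2. Pat Jackson (name = Pat Jackson)
  3. Karl Anderson (name = Karl Anderson)
  4. Judy Harris (name = Judy Harris)
  5. Carol Smith (name = Carol Smith)
  6. Bob Davis (name = Bob Davis)
  7. Alice Anderson (name = Alice Anderson)

First: Pat Moore

Pat Moore


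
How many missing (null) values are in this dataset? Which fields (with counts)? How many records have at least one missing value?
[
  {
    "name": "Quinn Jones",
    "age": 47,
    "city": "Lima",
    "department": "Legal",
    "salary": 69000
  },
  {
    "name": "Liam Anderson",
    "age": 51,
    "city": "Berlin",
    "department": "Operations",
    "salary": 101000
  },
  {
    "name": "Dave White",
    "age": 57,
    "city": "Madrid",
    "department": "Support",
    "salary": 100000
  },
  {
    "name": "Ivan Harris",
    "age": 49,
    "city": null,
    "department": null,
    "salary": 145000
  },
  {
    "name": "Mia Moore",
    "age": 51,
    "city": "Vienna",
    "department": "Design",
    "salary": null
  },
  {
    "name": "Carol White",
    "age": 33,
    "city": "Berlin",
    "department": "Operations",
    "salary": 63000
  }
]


Checking for missing (null) values in 6 records:

  Quinn Jones: complete
  Liam Anderson: complete
  Dave White: complete
  Ivan Harris: city, department
  Mia Moore: salary
  Carol White: complete

Per field:
  name: 0 missing
  age: 0 missing
  city: 1 missing
  department: 1 missing
  salary: 1 missing

Total missing values: 3
Records with any missing: 2

3 missing values (city: 1, department: 1, salary: 1); 2 incomplete records


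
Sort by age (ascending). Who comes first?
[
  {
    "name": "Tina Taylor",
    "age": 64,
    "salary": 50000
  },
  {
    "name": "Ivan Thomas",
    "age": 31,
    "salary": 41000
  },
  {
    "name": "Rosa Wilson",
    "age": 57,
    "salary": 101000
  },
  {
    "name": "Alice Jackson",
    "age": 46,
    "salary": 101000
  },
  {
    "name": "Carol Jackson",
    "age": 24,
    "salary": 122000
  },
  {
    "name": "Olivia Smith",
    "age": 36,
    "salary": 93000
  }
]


Sort by: age (ascending)

Sorted order:
  1. Carol Jackson (age = 24)
  2. Ivan Thomas (age = 31)
  3. Olivia Smith (age = 36)
  4. Alice Jackson (age = 46)
  5. Rosa Wilson (age = 57)
  6. Tina Taylor (age = 64)

First: Carol Jackson

Carol Jackson


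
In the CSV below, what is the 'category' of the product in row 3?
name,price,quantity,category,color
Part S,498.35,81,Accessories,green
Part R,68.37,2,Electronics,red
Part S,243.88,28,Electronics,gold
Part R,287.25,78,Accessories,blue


Query: Row 3 ('Part S'), column 'category'
Value: Electronics

Electronics


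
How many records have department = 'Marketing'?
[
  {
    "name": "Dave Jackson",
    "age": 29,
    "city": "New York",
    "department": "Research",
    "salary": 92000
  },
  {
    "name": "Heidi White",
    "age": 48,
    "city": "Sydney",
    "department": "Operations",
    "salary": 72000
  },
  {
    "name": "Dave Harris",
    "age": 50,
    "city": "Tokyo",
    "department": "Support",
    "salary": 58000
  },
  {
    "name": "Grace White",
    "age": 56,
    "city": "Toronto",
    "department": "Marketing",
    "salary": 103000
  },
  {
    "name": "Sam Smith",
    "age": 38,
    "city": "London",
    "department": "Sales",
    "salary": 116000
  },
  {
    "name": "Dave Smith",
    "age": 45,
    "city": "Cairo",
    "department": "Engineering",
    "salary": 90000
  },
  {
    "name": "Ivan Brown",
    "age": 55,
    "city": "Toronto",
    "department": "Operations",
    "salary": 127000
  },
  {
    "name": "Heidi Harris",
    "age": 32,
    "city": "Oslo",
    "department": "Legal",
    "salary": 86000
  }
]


Data: 8 records
Condition: department = 'Marketing'

Checking each record:
  Dave Jackson: Research
  Heidi White: Operations
  Dave Harris: Support
  Grace White: Marketing MATCH
  Sam Smith: Sales
  Dave Smith: Engineering
  Ivan Brown: Operations
  Heidi Harris: Legal

Count: 1

1


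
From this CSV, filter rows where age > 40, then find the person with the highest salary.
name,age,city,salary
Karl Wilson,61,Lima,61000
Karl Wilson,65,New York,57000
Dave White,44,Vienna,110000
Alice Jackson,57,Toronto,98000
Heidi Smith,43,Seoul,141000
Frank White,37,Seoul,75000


Filter: age > 40
Sort by: salary (descending)

Filtered records (5):
  Heidi Smith, age 43, salary $141000
  Dave White, age 44, salary $110000
  Alice Jackson, age 57, salary $98000
  Karl Wilson, age 61, salary $61000
  Karl Wilson, age 65, salary $57000

Highest salary: Heidi Smith ($141000)

Heidi Smith


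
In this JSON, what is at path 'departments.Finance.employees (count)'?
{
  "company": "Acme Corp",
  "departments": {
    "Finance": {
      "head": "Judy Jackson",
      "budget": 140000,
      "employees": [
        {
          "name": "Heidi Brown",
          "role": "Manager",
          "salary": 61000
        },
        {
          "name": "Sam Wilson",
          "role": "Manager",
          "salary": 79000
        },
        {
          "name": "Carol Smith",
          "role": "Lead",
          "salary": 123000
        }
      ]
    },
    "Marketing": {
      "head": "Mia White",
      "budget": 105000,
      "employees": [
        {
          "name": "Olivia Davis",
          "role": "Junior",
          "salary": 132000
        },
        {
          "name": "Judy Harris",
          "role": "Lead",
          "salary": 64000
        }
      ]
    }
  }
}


Path: departments.Finance.employees (count)

Navigate:
  -> departments
  -> Finance
  -> employees (array, length 3)

3


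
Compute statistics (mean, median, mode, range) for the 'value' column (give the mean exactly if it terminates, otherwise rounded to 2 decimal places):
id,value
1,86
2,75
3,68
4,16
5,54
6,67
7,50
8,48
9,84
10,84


Data: [86, 75, 68, 16, 54, 67, 50, 48, 84, 84]
Count: 10
Sum: 632
Mean: 632/10 = 63.2
Sorted: [16, 48, 50, 54, 67, 68, 75, 84, 84, 86]
Median: 67.5
Mode: 84 (2 times)
Range: 86 - 16 = 70
Min: 16, Max: 86

mean=63.2, median=67.5, mode=84, range=70


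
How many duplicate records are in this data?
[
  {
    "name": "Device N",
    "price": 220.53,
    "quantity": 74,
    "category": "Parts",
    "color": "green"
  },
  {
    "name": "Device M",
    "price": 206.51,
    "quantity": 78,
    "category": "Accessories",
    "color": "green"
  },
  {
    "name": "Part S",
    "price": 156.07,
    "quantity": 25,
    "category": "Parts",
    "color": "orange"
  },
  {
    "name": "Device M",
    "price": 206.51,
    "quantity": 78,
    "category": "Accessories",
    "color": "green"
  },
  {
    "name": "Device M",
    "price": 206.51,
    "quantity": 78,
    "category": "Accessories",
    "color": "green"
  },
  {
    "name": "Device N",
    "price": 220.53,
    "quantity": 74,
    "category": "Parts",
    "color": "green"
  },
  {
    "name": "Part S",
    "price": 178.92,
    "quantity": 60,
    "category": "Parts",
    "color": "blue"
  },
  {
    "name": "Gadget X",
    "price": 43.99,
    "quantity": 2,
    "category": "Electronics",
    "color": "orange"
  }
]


Checking 8 records for duplicates:

  Row 1: Device N ($220.53, qty 74)
  Row 2: Device M ($206.51, qty 78)
  Row 3: Part S ($156.07, qty 25)
  Row 4: Device M ($206.51, qty 78) <-- DUPLICATE
  Row 5: Device M ($206.51, qty 78) <-- DUPLICATE
  Row 6: Device N ($220.53, qty 74) <-- DUPLICATE
  Row 7: Part S ($178.92, qty 60)
  Row 8: Gadget X ($43.99, qty 2)

Duplicates found: 3
Unique records: 5

3 duplicates, 5 unique


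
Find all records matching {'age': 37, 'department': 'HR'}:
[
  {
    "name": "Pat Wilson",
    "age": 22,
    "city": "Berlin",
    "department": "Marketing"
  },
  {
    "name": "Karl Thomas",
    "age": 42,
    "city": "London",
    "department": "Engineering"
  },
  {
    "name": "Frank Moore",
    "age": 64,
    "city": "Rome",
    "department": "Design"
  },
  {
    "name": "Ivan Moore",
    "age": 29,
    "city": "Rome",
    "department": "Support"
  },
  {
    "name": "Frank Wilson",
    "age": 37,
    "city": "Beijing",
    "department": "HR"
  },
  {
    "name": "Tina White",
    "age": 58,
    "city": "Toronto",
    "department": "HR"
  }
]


Search criteria: {'age': 37, 'department': 'HR'}

Checking 6 records:
  Pat Wilson: {age: 22, department: Marketing}
  Karl Thomas: {age: 42, department: Engineering}
  Frank Moore: {age: 64, department: Design}
  Ivan Moore: {age: 29, department: Support}
  Frank Wilson: {age: 37, department: HR} <-- MATCH
  Tina White: {age: 58, department: HR}

Matches: ["Frank Wilson"]

["Frank Wilson"]


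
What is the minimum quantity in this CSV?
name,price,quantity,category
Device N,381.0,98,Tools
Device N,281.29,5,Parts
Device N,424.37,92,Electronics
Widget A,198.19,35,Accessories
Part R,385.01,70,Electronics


Computing minimum quantity:
Values: [98, 5, 92, 35, 70]
Min = 5

5


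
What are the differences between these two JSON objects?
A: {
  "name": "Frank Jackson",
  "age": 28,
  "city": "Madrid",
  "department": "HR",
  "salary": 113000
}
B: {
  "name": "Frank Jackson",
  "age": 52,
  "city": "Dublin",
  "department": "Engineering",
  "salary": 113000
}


Comparing each field (in key order):
  name: same
  age: DIFFERENT
  city: DIFFERENT
  department: DIFFERENT
  salary: same
Differences:
  age: 28 -> 52
  city: Madrid -> Dublin
  department: HR -> Engineering

3 field(s) changed

3 changes: age, city, department


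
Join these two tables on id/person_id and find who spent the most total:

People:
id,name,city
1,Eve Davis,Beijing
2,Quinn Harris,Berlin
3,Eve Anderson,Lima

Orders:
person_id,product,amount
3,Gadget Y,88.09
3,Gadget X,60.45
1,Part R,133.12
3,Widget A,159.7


Join on: people.id = orders.person_id

Joined rows:
  Eve Anderson (Lima) bought Gadget Y for $88.09
  Eve Anderson (Lima) bought Gadget X for $60.45
  Eve Davis (Beijing) bought Part R for $133.12
  Eve Anderson (Lima) bought Widget A for $159.7

Total per person:
  Eve Anderson: $308.24
  Eve Davis: $133.12

Top spender: Eve Anderson ($308.24)

Eve Anderson ($308.24)


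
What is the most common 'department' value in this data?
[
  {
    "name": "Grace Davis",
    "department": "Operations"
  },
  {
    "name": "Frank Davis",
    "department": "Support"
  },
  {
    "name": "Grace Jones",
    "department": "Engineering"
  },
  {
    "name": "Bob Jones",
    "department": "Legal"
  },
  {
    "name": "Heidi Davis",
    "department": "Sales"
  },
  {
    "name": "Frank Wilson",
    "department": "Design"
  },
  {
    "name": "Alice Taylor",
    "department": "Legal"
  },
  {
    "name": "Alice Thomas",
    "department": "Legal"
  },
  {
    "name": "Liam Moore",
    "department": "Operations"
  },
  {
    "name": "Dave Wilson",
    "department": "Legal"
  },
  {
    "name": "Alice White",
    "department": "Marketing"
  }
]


Counting 'department' values across 11 records:

  Legal: 4 ####
  Operations: 2 ##
  Support: 1 #
  Engineering: 1 #
  Sales: 1 #
  Design: 1 #
  Marketing: 1 #

Most common: Legal (4 times)

Legal (4 times)


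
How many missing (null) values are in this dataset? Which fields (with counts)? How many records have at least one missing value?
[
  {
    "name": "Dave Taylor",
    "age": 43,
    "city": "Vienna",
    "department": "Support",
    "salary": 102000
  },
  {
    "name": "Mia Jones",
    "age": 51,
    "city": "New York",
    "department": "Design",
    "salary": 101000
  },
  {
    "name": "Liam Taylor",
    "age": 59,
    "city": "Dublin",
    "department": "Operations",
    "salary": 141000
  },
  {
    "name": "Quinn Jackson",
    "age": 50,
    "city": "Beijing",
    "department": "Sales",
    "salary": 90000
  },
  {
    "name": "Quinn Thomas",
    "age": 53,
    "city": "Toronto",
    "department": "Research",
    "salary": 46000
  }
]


Checking for missing (null) values in 5 records:

  Dave Taylor: complete
  Mia Jones: complete
  Liam Taylor: complete
  Quinn Jackson: complete
  Quinn Thomas: complete

Per field:
  name: 0 missing
  age: 0 missing
  city: 0 missing
  department: 0 missing
  salary: 0 missing

Total missing values: 0
Records with any missing: 0

0 missing values (none); 0 incomplete records


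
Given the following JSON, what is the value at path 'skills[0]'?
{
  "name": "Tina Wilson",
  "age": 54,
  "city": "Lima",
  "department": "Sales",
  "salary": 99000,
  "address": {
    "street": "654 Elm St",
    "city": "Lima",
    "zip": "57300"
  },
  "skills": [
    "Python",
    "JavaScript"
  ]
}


Query: skills[0]
Path: skills -> first element
Value: Python

Python


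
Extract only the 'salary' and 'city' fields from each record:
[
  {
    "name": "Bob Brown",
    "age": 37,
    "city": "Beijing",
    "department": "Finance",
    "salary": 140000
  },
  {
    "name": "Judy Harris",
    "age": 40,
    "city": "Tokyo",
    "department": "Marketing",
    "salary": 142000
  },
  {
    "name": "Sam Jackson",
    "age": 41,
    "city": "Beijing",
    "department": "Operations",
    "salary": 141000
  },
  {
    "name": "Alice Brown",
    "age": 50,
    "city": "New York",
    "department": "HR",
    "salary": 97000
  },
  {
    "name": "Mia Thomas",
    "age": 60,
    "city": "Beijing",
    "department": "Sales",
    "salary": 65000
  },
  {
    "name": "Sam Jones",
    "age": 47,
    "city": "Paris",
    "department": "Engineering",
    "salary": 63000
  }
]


Original: 6 records with fields: name, age, city, department, salary
Keep: ['salary', 'city']
Drop: ['name', 'age', 'department']
Result: 6 records, 2 fields each

[
  {
    "salary": 140000,
    "city": "Beijing"
  },
  {
    "salary": 142000,
    "city": "Tokyo"
  },
  {
    "salary": 141000,
    "city": "Beijing"
  },
  {
    "salary": 97000,
    "city": "New York"
  },
  {
    "salary": 65000,
    "city": "Beijing"
  },
  {
    "salary": 63000,
    "city": "Paris"
  }
]


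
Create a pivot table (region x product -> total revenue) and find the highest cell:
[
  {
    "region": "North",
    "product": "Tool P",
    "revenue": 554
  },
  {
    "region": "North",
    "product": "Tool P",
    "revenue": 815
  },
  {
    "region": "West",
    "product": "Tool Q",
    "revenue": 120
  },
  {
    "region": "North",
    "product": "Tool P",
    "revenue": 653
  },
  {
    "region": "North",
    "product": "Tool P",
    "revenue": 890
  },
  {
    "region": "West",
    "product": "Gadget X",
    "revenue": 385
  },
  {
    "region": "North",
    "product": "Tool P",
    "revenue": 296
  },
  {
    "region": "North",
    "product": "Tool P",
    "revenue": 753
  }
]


Pivot: region (rows) x product (columns) -> total revenue

     Gadget X      Tool P        Tool Q      
North            0          3961             0  
West           385             0           120  

Highest: North / Tool P = $3961

North / Tool P = $3961


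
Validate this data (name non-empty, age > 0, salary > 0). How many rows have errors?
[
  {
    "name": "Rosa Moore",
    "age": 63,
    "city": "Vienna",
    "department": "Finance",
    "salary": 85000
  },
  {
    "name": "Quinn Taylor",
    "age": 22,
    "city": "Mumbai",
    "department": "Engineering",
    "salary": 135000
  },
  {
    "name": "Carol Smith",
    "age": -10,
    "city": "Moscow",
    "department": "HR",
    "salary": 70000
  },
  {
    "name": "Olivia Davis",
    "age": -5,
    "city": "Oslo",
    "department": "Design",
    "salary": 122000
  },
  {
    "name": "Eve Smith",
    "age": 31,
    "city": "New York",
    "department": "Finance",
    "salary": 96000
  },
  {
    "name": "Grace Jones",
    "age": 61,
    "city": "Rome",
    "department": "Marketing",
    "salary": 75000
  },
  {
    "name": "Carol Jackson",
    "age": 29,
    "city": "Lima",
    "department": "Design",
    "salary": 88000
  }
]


Validating 7 records:
Rules: name non-empty, age > 0, salary > 0

  Row 1 (Rosa Moore): OK
  Row 2 (Quinn Taylor): OK
  Row 3 (Carol Smith): negative age: -10
  Row 4 (Olivia Davis): negative age: -5
  Row 5 (Eve Smith): OK
  Row 6 (Grace Jones): OK
  Row 7 (Carol Jackson): OK

Total errors: 2

2 errors


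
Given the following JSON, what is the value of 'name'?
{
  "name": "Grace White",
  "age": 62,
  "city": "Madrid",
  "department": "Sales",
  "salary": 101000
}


Looking up field 'name'
Value: Grace White

Grace White


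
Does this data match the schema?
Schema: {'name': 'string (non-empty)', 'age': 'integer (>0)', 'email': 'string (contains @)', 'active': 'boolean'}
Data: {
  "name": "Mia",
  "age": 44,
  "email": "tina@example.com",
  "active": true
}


Validating each field against schema:
  name: OK (non-empty string)
  age: OK (positive integer)
  email: OK (string with @)
  active: OK (boolean)

Result: VALID

VALID


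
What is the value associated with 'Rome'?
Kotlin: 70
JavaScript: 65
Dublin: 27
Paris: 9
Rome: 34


Looking up key 'Rome'
Value: 34

34


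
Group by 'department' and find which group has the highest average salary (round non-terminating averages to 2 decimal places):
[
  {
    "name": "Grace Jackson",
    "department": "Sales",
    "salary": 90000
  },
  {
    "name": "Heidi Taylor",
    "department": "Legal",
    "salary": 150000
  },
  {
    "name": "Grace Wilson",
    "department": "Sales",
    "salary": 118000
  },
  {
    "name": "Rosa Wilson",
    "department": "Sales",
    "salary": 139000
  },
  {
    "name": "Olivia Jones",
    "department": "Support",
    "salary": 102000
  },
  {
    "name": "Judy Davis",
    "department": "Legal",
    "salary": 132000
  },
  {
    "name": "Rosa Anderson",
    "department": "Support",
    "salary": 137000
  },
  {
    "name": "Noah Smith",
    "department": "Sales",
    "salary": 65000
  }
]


Group by: department

Groups:
  Legal: 2 people, avg salary = 282000/2 = $141000
  Sales: 4 people, avg salary = 412000/4 = $103000
  Support: 2 people, avg salary = 239000/2 = $119500

Highest average salary: Legal ($141000)

Legal ($141000)


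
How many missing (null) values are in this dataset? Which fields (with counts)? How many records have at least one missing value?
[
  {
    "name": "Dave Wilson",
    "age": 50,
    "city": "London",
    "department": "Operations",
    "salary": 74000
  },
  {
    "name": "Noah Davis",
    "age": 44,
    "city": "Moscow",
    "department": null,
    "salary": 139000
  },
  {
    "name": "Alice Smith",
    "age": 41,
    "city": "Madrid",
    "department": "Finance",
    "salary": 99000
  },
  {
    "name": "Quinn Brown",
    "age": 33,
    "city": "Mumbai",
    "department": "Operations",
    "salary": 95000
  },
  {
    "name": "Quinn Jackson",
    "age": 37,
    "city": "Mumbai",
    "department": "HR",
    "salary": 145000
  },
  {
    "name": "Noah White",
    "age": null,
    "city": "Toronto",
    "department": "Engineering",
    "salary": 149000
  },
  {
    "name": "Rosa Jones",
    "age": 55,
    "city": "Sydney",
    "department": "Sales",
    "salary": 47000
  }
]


Checking for missing (null) values in 7 records:

  Dave Wilson: complete
  Noah Davis: department
  Alice Smith: complete
  Quinn Brown: complete
  Quinn Jackson: complete
  Noah White: age
  Rosa Jones: complete

Per field:
  name: 0 missing
  age: 1 missing
  city: 0 missing
  department: 1 missing
  salary: 0 missing

Total missing values: 2
Records with any missing: 2

2 missing values (age: 1, department: 1); 2 incomplete records


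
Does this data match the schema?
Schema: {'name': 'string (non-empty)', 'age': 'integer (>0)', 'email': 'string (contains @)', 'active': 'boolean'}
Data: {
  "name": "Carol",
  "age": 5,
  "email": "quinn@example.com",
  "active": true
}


Validating each field against schema:
  name: OK (non-empty string)
  age: OK (positive integer)
  email: OK (string with @)
  active: OK (boolean)

Result: VALID

VALID


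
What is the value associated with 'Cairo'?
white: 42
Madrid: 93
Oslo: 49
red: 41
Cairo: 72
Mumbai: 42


Looking up key 'Cairo'
Value: 72

72


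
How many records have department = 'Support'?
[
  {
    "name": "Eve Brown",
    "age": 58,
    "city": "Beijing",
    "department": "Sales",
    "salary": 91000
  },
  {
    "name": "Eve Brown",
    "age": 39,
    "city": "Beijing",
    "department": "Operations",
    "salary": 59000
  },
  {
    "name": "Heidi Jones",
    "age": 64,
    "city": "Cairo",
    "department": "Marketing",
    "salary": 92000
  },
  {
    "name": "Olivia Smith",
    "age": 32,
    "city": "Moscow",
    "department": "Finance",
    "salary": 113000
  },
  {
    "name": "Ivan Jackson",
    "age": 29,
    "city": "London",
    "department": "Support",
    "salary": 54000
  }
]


Data: 5 records
Condition: department = 'Support'

Checking each record:
  Eve Brown: Sales
  Eve Brown: Operations
  Heidi Jones: Marketing
  Olivia Smith: Finance
  Ivan Jackson: Support MATCH

Count: 1

1


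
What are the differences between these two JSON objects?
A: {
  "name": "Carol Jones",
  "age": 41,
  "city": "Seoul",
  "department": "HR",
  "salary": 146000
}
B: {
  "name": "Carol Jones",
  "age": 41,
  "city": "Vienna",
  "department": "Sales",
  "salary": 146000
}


Comparing each field (in key order):
  name: same
  age: same
  city: DIFFERENT
  department: DIFFERENT
  salary: same
Differences:
  city: Seoul -> Vienna
  department: HR -> Sales

2 field(s) changed

2 changes: city, department


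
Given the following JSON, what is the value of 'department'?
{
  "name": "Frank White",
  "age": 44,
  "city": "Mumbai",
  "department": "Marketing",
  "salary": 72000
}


Looking up field 'department'
Value: Marketing

Marketing


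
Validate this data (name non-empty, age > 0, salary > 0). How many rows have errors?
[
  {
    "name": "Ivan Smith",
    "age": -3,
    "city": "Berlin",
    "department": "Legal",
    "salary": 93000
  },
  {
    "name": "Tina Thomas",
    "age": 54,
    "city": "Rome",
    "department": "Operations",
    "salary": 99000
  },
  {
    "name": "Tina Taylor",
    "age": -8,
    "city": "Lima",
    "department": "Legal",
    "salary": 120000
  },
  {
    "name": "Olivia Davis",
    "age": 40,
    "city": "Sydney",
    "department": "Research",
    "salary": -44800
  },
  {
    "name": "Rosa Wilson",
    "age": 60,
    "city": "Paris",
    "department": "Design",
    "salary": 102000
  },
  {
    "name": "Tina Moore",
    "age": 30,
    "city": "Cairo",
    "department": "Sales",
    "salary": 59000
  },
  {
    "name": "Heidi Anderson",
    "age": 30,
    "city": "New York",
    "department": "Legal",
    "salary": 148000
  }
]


Validating 7 records:
Rules: name non-empty, age > 0, salary > 0

  Row 1 (Ivan Smith): negative age: -3
  Row 2 (Tina Thomas): OK
  Row 3 (Tina Taylor): negative age: -8
  Row 4 (Olivia Davis): negative salary: -44800
  Row 5 (Rosa Wilson): OK
  Row 6 (Tina Moore): OK
  Row 7 (Heidi Anderson): OK

Total errors: 3

3 errors


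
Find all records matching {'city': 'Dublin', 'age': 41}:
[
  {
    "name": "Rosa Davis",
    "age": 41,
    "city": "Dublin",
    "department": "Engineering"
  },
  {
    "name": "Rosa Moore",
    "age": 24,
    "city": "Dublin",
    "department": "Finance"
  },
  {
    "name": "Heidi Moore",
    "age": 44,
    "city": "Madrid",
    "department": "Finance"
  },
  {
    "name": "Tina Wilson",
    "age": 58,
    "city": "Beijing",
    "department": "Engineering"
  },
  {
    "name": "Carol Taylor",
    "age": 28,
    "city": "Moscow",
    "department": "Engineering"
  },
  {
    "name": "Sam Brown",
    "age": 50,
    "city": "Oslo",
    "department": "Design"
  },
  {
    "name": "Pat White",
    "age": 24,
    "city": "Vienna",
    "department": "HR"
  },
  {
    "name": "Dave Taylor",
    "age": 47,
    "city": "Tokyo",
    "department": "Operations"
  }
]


Search criteria: {'city': 'Dublin', 'age': 41}

Checking 8 records:
  Rosa Davis: {city: Dublin, age: 41} <-- MATCH
  Rosa Moore: {city: Dublin, age: 24}
  Heidi Moore: {city: Madrid, age: 44}
  Tina Wilson: {city: Beijing, age: 58}
  Carol Taylor: {city: Moscow, age: 28}
  Sam Brown: {city: Oslo, age: 50}
  Pat White: {city: Vienna, age: 24}
  Dave Taylor: {city: Tokyo, age: 47}

Matches: ["Rosa Davis"]

["Rosa Davis"]


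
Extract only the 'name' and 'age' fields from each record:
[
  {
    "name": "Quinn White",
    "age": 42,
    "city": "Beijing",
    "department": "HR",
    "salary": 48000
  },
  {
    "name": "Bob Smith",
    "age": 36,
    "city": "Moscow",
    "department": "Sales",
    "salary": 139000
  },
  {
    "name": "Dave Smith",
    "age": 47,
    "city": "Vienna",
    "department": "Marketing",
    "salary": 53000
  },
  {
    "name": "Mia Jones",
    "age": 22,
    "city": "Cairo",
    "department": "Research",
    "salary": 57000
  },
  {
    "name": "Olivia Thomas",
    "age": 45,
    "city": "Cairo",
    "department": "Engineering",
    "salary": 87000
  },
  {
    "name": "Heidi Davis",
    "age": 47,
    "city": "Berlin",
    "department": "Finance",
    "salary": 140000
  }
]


Original: 6 records with fields: name, age, city, department, salary
Keep: ['name', 'age']
Drop: ['city', 'department', 'salary']
Result: 6 records, 2 fields each

[
  {
    "name": "Quinn White",
    "age": 42
  },
  {
    "name": "Bob Smith",
    "age": 36
  },
  {
    "name": "Dave Smith",
    "age": 47
  },
  {
    "name": "Mia Jones",
    "age": 22
  },
  {
    "name": "Olivia Thomas",
    "age": 45
  },
  {
    "name": "Heidi Davis",
    "age": 47
  }
]


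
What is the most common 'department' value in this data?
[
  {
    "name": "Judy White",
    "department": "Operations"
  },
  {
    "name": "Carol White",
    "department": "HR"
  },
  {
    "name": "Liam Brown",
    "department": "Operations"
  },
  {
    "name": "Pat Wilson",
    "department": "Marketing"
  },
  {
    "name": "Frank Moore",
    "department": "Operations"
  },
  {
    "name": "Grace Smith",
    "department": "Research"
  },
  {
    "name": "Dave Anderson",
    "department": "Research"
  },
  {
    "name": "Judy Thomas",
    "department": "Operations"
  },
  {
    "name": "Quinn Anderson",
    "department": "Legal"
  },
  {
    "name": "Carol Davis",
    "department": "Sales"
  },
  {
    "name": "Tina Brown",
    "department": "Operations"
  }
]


Counting 'department' values across 11 records:

  Operations: 5 #####
  Research: 2 ##
  HR: 1 #
  Marketing: 1 #
  Legal: 1 #
  Sales: 1 #

Most common: Operations (5 times)

Operations (5 times)


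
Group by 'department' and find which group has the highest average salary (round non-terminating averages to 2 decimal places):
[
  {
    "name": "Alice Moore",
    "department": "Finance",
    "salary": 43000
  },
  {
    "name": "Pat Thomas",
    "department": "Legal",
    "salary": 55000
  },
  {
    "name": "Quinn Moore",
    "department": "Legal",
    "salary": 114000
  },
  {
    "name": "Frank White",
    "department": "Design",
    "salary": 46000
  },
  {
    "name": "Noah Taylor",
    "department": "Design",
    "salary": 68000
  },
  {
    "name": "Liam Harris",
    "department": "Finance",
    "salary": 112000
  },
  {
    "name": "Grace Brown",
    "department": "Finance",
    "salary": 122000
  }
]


Group by: department

Groups:
  Design: 2 people, avg salary = 114000/2 = $57000
  Finance: 3 people, avg salary = 277000/3 ≈ $92333.33
  Legal: 2 people, avg salary = 169000/2 = $84500

Highest average salary: Finance (≈$92333.33)

Finance (≈$92333.33)


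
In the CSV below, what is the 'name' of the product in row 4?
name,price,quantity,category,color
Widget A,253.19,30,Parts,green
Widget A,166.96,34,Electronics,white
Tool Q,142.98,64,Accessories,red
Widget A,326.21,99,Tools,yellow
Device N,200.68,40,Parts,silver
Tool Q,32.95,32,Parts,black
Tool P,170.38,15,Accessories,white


Query: Row 4 ('Widget A'), column 'name'
Value: Widget A

Widget A


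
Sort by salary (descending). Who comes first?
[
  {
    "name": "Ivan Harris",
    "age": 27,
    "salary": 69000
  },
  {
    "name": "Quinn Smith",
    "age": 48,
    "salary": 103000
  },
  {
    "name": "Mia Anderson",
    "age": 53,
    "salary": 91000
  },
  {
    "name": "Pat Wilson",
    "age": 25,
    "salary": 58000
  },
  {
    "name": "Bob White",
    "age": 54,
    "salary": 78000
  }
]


Sort by: salary (descending)

Sorted order:
  1. Quinn Smith (salary = 103000)
  2. Mia Anderson (salary = 91000)
  3. Bob White (salary = 78000)
  4. Ivan Harris (salary = 69000)
  5. Pat Wilson (salary = 58000)

First: Quinn Smith

Quinn Smith


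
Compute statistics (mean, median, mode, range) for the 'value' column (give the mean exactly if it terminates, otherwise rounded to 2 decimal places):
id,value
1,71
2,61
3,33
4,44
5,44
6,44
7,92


Data: [71, 61, 33, 44, 44, 44, 92]
Count: 7
Sum: 389
Mean: 389/7 ≈ 55.57 (rounded to 2 decimal places)
Sorted: [33, 44, 44, 44, 61, 71, 92]
Median: 44.0
Mode: 44 (3 times)
Range: 92 - 33 = 59
Min: 33, Max: 92

mean≈55.57, median=44.0, mode=44, range=59


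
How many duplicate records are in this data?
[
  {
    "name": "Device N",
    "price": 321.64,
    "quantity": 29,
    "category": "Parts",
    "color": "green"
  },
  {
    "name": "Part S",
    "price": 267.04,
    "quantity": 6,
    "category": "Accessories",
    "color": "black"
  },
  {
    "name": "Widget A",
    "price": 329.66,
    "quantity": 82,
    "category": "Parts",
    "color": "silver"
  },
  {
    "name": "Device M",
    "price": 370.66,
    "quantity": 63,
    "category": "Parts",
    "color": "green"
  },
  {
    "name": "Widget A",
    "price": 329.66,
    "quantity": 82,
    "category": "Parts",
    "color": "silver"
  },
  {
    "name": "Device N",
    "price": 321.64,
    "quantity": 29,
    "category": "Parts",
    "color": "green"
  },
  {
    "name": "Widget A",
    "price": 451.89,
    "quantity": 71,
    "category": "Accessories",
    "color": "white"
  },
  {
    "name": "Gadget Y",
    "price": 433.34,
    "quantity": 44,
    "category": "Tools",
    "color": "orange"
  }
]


Checking 8 records for duplicates:

  Row 1: Device N ($321.64, qty 29)
  Row 2: Part S ($267.04, qty 6)
  Row 3: Widget A ($329.66, qty 82)
  Row 4: Device M ($370.66, qty 63)
  Row 5: Widget A ($329.66, qty 82) <-- DUPLICATE
  Row 6: Device N ($321.64, qty 29) <-- DUPLICATE
  Row 7: Widget A ($451.89, qty 71)
  Row 8: Gadget Y ($433.34, qty 44)

Duplicates found: 2
Unique records: 6

2 duplicates, 6 unique


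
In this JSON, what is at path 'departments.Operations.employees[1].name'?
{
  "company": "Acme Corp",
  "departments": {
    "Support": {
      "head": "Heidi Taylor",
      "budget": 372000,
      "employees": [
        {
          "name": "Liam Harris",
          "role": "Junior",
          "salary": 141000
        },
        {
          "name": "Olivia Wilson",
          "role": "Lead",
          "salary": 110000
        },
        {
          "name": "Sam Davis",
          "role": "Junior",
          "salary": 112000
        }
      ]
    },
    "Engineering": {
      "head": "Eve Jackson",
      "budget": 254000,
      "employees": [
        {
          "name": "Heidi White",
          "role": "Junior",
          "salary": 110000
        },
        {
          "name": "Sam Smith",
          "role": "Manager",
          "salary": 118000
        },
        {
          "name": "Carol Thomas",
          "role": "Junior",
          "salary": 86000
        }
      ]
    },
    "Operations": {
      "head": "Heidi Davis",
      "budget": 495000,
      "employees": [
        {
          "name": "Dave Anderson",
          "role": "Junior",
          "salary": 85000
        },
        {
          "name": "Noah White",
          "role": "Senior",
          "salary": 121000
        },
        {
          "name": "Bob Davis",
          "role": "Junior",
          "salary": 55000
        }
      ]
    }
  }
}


Path: departments.Operations.employees[1].name

Navigate:
  -> departments
  -> Operations
  -> employees[1].name = 'Noah White'

Noah White


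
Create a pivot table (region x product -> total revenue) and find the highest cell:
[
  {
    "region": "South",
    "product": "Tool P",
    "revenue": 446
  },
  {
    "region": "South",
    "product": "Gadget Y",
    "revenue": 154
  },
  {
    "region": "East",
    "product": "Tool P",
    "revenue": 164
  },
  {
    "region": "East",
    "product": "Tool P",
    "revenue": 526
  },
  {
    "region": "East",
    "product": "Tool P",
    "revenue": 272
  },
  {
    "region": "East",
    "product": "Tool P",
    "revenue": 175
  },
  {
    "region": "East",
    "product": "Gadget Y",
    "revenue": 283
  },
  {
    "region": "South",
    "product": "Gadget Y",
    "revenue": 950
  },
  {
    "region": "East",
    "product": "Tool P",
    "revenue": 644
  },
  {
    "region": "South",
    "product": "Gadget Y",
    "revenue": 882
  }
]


Pivot: region (rows) x product (columns) -> total revenue

     Gadget Y      Tool P      
East           283          1781  
South         1986           446  

Highest: South / Gadget Y = $1986

South / Gadget Y = $1986


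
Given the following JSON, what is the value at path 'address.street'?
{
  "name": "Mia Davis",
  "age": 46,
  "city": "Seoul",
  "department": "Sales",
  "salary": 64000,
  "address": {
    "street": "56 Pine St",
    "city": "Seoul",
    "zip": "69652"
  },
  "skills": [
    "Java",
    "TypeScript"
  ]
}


Query: address.street
Path: address -> street
Value: 56 Pine St

56 Pine St


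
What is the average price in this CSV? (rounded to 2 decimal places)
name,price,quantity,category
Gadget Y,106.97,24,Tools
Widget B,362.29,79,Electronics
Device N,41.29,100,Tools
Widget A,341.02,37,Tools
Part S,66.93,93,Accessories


Computing average price:
Values: [106.97, 362.29, 41.29, 341.02, 66.93]
Sum = 918.50
Count = 5
Average = 918.50/5 = 183.70

183.70


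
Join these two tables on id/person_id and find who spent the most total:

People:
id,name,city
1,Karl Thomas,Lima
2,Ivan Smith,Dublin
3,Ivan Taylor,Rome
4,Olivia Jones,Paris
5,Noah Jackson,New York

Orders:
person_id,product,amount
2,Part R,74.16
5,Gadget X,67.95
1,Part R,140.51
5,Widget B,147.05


Join on: people.id = orders.person_id

Joined rows:
  Ivan Smith (Dublin) bought Part R for $74.16
  Noah Jackson (New York) bought Gadget X for $67.95
  Karl Thomas (Lima) bought Part R for $140.51
  Noah Jackson (New York) bought Widget B for $147.05

Total per person:
  Noah Jackson: $215.00
  Karl Thomas: $140.51
  Ivan Smith: $74.16

Top spender: Noah Jackson ($215.00)

Noah Jackson ($215.00)


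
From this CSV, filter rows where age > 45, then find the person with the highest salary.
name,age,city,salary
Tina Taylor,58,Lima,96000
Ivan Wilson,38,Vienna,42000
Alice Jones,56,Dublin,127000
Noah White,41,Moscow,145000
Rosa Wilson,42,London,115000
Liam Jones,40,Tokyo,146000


Filter: age > 45
Sort by: salary (descending)

Filtered records (2):
  Alice Jones, age 56, salary $127000
  Tina Taylor, age 58, salary $96000

Highest salary: Alice Jones ($127000)

Alice Jones


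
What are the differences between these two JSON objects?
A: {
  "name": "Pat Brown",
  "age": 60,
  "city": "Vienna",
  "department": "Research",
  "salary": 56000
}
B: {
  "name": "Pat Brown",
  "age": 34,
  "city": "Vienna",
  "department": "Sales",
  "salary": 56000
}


Comparing each field (in key order):
  name: same
  age: DIFFERENT
  city: same
  department: DIFFERENT
  salary: same
Differences:
  age: 60 -> 34
  department: Research -> Sales

2 field(s) changed

2 changes: age, department
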